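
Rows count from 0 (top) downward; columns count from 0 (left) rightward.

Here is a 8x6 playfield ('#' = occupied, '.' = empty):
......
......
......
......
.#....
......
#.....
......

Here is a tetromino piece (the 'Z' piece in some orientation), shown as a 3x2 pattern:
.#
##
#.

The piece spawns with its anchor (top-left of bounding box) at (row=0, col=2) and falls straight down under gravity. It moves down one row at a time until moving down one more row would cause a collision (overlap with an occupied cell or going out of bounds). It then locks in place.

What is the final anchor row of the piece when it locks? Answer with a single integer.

Spawn at (row=0, col=2). Try each row:
  row 0: fits
  row 1: fits
  row 2: fits
  row 3: fits
  row 4: fits
  row 5: fits
  row 6: blocked -> lock at row 5

Answer: 5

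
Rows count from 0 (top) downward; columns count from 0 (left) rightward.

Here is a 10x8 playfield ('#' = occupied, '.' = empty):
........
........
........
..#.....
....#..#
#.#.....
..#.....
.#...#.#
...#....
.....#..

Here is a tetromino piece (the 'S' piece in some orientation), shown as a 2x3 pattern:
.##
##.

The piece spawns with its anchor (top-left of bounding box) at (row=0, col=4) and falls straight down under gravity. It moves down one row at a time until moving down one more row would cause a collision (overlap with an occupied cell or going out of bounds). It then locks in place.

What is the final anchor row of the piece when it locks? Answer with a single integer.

Answer: 2

Derivation:
Spawn at (row=0, col=4). Try each row:
  row 0: fits
  row 1: fits
  row 2: fits
  row 3: blocked -> lock at row 2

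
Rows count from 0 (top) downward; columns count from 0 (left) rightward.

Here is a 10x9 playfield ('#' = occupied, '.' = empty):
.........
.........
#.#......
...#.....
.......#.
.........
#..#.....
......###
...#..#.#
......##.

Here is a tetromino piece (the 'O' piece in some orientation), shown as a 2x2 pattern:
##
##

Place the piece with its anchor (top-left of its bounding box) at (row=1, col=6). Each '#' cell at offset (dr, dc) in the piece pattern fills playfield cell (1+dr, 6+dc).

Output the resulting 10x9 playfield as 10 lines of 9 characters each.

Answer: .........
......##.
#.#...##.
...#.....
.......#.
.........
#..#.....
......###
...#..#.#
......##.

Derivation:
Fill (1+0,6+0) = (1,6)
Fill (1+0,6+1) = (1,7)
Fill (1+1,6+0) = (2,6)
Fill (1+1,6+1) = (2,7)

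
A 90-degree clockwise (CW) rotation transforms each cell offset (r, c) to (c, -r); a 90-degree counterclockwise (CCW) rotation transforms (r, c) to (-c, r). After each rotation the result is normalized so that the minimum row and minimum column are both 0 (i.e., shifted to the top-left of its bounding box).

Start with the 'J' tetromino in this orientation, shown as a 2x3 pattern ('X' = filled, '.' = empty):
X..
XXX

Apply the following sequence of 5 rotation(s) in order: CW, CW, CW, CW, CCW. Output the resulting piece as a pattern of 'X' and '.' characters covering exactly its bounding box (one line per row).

Answer: .X
.X
XX

Derivation:
Start:
X..
XXX
After rotation 1 (CW):
XX
X.
X.
After rotation 2 (CW):
XXX
..X
After rotation 3 (CW):
.X
.X
XX
After rotation 4 (CW):
X..
XXX
After rotation 5 (CCW):
.X
.X
XX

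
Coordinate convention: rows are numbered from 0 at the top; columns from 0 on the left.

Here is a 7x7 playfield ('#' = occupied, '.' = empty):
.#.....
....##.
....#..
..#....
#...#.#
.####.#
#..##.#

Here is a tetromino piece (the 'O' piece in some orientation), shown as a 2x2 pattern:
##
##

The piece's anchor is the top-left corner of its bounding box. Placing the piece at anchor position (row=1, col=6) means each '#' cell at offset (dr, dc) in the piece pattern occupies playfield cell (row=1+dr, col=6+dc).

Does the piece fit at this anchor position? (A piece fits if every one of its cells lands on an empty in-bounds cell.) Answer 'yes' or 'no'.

Check each piece cell at anchor (1, 6):
  offset (0,0) -> (1,6): empty -> OK
  offset (0,1) -> (1,7): out of bounds -> FAIL
  offset (1,0) -> (2,6): empty -> OK
  offset (1,1) -> (2,7): out of bounds -> FAIL
All cells valid: no

Answer: no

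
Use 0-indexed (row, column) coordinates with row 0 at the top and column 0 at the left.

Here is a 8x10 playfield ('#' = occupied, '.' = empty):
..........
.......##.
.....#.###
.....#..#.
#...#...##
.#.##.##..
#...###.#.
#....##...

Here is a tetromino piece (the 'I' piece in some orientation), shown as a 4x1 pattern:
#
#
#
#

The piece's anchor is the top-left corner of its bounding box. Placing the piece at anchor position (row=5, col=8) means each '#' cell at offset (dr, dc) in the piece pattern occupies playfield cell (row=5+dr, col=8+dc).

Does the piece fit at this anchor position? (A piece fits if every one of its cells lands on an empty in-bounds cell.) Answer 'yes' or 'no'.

Answer: no

Derivation:
Check each piece cell at anchor (5, 8):
  offset (0,0) -> (5,8): empty -> OK
  offset (1,0) -> (6,8): occupied ('#') -> FAIL
  offset (2,0) -> (7,8): empty -> OK
  offset (3,0) -> (8,8): out of bounds -> FAIL
All cells valid: no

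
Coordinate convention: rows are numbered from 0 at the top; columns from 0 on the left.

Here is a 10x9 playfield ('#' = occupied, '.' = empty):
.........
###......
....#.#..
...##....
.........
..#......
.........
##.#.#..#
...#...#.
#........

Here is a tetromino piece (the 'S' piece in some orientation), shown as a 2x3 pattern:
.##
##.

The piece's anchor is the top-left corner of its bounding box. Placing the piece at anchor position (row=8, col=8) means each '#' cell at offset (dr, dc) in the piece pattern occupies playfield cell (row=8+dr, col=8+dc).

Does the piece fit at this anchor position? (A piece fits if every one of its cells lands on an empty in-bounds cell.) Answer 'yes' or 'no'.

Check each piece cell at anchor (8, 8):
  offset (0,1) -> (8,9): out of bounds -> FAIL
  offset (0,2) -> (8,10): out of bounds -> FAIL
  offset (1,0) -> (9,8): empty -> OK
  offset (1,1) -> (9,9): out of bounds -> FAIL
All cells valid: no

Answer: no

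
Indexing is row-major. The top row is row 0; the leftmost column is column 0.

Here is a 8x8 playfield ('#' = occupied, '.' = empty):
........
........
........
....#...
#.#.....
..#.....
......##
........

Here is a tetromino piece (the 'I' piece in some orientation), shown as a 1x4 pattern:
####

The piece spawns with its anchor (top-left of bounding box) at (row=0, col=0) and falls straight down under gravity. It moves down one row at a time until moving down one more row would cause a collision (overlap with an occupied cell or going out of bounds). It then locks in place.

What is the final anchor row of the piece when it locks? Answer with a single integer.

Spawn at (row=0, col=0). Try each row:
  row 0: fits
  row 1: fits
  row 2: fits
  row 3: fits
  row 4: blocked -> lock at row 3

Answer: 3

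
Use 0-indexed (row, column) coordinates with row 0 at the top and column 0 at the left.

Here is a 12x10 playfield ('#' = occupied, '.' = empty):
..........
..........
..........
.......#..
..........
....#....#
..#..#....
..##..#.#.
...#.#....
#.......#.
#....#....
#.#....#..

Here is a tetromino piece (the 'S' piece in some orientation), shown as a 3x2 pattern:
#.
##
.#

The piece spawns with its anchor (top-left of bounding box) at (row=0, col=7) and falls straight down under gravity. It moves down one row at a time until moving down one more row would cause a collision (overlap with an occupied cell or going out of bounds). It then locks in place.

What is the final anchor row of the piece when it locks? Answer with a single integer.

Answer: 1

Derivation:
Spawn at (row=0, col=7). Try each row:
  row 0: fits
  row 1: fits
  row 2: blocked -> lock at row 1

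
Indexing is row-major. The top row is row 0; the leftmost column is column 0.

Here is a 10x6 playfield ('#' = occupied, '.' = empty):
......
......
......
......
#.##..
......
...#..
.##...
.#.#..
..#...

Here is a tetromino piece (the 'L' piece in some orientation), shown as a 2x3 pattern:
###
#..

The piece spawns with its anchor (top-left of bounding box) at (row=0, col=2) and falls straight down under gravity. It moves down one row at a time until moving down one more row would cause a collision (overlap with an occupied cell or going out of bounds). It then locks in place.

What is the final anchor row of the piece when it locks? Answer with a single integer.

Answer: 2

Derivation:
Spawn at (row=0, col=2). Try each row:
  row 0: fits
  row 1: fits
  row 2: fits
  row 3: blocked -> lock at row 2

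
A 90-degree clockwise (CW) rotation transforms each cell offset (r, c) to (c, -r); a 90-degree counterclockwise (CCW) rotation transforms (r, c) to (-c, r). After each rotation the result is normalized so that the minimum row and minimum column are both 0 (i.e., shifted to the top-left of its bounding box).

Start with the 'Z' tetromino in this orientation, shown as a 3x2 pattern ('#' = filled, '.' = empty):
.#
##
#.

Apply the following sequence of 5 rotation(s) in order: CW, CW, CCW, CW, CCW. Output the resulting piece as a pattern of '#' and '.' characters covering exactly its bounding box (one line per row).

Start:
.#
##
#.
After rotation 1 (CW):
##.
.##
After rotation 2 (CW):
.#
##
#.
After rotation 3 (CCW):
##.
.##
After rotation 4 (CW):
.#
##
#.
After rotation 5 (CCW):
##.
.##

Answer: ##.
.##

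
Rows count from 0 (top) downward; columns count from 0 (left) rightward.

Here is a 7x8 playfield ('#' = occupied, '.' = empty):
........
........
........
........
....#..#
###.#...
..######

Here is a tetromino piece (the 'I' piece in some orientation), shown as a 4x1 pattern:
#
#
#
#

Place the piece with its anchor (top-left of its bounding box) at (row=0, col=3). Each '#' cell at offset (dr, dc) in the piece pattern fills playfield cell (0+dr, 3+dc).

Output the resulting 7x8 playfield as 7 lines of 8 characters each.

Answer: ...#....
...#....
...#....
...#....
....#..#
###.#...
..######

Derivation:
Fill (0+0,3+0) = (0,3)
Fill (0+1,3+0) = (1,3)
Fill (0+2,3+0) = (2,3)
Fill (0+3,3+0) = (3,3)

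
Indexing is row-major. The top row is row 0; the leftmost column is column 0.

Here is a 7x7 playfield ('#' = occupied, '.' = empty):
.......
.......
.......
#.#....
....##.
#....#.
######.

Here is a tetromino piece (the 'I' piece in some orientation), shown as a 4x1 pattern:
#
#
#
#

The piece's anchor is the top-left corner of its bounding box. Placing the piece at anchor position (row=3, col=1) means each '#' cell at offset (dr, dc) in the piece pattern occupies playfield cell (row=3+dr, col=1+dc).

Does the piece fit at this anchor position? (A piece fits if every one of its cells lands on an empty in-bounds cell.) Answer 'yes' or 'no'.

Answer: no

Derivation:
Check each piece cell at anchor (3, 1):
  offset (0,0) -> (3,1): empty -> OK
  offset (1,0) -> (4,1): empty -> OK
  offset (2,0) -> (5,1): empty -> OK
  offset (3,0) -> (6,1): occupied ('#') -> FAIL
All cells valid: no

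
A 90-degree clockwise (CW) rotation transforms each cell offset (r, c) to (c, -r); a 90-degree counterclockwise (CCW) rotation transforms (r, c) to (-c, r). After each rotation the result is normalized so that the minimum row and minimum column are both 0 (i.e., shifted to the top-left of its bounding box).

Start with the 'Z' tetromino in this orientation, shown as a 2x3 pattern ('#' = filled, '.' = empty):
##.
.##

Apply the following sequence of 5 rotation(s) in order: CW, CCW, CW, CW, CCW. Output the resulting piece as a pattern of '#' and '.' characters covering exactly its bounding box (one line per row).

Start:
##.
.##
After rotation 1 (CW):
.#
##
#.
After rotation 2 (CCW):
##.
.##
After rotation 3 (CW):
.#
##
#.
After rotation 4 (CW):
##.
.##
After rotation 5 (CCW):
.#
##
#.

Answer: .#
##
#.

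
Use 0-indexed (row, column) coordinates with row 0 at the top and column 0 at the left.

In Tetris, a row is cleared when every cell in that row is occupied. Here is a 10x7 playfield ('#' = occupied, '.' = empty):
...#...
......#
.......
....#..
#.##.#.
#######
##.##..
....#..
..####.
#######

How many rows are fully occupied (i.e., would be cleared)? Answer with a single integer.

Check each row:
  row 0: 6 empty cells -> not full
  row 1: 6 empty cells -> not full
  row 2: 7 empty cells -> not full
  row 3: 6 empty cells -> not full
  row 4: 3 empty cells -> not full
  row 5: 0 empty cells -> FULL (clear)
  row 6: 3 empty cells -> not full
  row 7: 6 empty cells -> not full
  row 8: 3 empty cells -> not full
  row 9: 0 empty cells -> FULL (clear)
Total rows cleared: 2

Answer: 2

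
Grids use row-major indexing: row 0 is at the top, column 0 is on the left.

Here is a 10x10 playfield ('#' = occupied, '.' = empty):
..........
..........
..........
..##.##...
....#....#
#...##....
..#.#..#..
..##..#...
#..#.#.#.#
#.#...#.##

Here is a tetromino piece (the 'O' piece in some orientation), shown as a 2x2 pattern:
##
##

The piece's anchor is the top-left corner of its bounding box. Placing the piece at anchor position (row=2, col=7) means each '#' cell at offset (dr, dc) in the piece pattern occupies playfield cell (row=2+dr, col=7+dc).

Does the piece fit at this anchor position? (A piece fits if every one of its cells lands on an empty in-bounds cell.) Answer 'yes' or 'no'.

Check each piece cell at anchor (2, 7):
  offset (0,0) -> (2,7): empty -> OK
  offset (0,1) -> (2,8): empty -> OK
  offset (1,0) -> (3,7): empty -> OK
  offset (1,1) -> (3,8): empty -> OK
All cells valid: yes

Answer: yes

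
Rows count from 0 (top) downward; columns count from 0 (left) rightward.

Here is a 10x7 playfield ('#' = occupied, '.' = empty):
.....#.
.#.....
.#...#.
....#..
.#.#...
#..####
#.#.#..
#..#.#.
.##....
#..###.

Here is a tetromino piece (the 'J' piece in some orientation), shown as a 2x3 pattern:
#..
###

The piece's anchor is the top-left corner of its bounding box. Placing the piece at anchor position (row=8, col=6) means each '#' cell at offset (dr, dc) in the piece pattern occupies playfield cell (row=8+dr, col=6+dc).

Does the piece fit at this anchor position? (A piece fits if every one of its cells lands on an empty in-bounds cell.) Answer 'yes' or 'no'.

Answer: no

Derivation:
Check each piece cell at anchor (8, 6):
  offset (0,0) -> (8,6): empty -> OK
  offset (1,0) -> (9,6): empty -> OK
  offset (1,1) -> (9,7): out of bounds -> FAIL
  offset (1,2) -> (9,8): out of bounds -> FAIL
All cells valid: no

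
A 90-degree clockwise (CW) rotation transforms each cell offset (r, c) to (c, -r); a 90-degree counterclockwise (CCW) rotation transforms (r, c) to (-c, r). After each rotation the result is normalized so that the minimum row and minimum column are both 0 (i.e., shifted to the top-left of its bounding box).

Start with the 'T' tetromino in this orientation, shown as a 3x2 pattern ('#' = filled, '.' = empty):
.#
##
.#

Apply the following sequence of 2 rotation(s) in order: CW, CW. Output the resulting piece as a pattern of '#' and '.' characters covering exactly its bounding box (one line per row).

Answer: #.
##
#.

Derivation:
Start:
.#
##
.#
After rotation 1 (CW):
.#.
###
After rotation 2 (CW):
#.
##
#.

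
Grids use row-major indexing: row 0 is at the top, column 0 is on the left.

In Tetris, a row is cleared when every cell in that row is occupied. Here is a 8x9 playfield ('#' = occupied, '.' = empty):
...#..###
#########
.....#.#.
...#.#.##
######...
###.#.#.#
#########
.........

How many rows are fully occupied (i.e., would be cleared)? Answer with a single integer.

Check each row:
  row 0: 5 empty cells -> not full
  row 1: 0 empty cells -> FULL (clear)
  row 2: 7 empty cells -> not full
  row 3: 5 empty cells -> not full
  row 4: 3 empty cells -> not full
  row 5: 3 empty cells -> not full
  row 6: 0 empty cells -> FULL (clear)
  row 7: 9 empty cells -> not full
Total rows cleared: 2

Answer: 2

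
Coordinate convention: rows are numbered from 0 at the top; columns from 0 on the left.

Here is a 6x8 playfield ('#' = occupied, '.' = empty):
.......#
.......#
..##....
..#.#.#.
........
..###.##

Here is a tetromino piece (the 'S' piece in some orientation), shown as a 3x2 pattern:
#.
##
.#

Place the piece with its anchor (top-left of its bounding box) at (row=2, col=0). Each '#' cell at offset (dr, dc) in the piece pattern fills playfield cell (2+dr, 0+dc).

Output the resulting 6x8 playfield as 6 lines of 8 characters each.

Answer: .......#
.......#
#.##....
###.#.#.
.#......
..###.##

Derivation:
Fill (2+0,0+0) = (2,0)
Fill (2+1,0+0) = (3,0)
Fill (2+1,0+1) = (3,1)
Fill (2+2,0+1) = (4,1)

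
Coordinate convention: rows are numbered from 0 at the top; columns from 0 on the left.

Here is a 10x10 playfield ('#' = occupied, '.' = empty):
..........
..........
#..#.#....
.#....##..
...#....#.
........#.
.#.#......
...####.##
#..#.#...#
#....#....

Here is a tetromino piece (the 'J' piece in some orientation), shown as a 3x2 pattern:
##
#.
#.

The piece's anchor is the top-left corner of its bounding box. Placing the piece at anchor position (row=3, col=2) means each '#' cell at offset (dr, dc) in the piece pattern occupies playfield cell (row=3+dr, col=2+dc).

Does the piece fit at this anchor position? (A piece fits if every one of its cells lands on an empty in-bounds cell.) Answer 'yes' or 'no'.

Check each piece cell at anchor (3, 2):
  offset (0,0) -> (3,2): empty -> OK
  offset (0,1) -> (3,3): empty -> OK
  offset (1,0) -> (4,2): empty -> OK
  offset (2,0) -> (5,2): empty -> OK
All cells valid: yes

Answer: yes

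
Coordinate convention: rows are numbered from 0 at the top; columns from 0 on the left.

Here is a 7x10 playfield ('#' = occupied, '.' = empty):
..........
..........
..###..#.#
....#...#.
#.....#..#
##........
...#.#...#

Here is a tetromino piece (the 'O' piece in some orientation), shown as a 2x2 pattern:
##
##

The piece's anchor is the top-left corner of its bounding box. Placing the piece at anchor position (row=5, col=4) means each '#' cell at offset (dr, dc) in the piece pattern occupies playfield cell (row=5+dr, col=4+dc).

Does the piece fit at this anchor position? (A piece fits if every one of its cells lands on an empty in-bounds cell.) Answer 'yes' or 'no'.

Answer: no

Derivation:
Check each piece cell at anchor (5, 4):
  offset (0,0) -> (5,4): empty -> OK
  offset (0,1) -> (5,5): empty -> OK
  offset (1,0) -> (6,4): empty -> OK
  offset (1,1) -> (6,5): occupied ('#') -> FAIL
All cells valid: no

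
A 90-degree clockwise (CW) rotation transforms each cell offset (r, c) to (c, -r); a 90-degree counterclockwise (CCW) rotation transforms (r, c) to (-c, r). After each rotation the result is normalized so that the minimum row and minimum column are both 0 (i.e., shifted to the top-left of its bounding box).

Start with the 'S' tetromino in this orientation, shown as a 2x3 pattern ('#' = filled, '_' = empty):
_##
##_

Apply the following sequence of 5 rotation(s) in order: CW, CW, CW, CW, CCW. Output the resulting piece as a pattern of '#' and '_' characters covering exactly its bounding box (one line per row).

Answer: #_
##
_#

Derivation:
Start:
_##
##_
After rotation 1 (CW):
#_
##
_#
After rotation 2 (CW):
_##
##_
After rotation 3 (CW):
#_
##
_#
After rotation 4 (CW):
_##
##_
After rotation 5 (CCW):
#_
##
_#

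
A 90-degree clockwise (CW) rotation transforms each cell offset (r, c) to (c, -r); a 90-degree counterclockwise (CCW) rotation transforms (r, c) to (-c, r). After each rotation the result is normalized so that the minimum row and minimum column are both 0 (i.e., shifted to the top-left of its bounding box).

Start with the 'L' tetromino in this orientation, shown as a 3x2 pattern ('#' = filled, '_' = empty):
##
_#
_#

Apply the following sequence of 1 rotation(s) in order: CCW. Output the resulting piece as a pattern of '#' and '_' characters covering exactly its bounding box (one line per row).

Start:
##
_#
_#
After rotation 1 (CCW):
###
#__

Answer: ###
#__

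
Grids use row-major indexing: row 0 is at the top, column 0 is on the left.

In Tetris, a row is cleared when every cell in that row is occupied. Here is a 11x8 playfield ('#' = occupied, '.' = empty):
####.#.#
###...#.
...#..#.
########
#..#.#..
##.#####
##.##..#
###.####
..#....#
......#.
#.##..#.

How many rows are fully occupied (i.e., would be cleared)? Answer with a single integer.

Check each row:
  row 0: 2 empty cells -> not full
  row 1: 4 empty cells -> not full
  row 2: 6 empty cells -> not full
  row 3: 0 empty cells -> FULL (clear)
  row 4: 5 empty cells -> not full
  row 5: 1 empty cell -> not full
  row 6: 3 empty cells -> not full
  row 7: 1 empty cell -> not full
  row 8: 6 empty cells -> not full
  row 9: 7 empty cells -> not full
  row 10: 4 empty cells -> not full
Total rows cleared: 1

Answer: 1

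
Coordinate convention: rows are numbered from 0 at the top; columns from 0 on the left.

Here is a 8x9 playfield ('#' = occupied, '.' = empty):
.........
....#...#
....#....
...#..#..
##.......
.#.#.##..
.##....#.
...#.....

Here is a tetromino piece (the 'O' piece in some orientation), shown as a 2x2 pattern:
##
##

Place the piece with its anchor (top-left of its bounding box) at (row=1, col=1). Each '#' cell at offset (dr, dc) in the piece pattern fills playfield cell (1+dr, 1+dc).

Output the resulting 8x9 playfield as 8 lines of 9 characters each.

Answer: .........
.##.#...#
.##.#....
...#..#..
##.......
.#.#.##..
.##....#.
...#.....

Derivation:
Fill (1+0,1+0) = (1,1)
Fill (1+0,1+1) = (1,2)
Fill (1+1,1+0) = (2,1)
Fill (1+1,1+1) = (2,2)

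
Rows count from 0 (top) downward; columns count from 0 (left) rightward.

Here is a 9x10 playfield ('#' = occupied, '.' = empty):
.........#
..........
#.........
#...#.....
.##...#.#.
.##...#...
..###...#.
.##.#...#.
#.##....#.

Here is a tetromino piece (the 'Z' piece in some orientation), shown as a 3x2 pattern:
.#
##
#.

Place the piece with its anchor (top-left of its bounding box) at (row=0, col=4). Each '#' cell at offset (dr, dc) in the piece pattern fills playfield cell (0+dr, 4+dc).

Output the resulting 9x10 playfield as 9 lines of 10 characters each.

Answer: .....#...#
....##....
#...#.....
#...#.....
.##...#.#.
.##...#...
..###...#.
.##.#...#.
#.##....#.

Derivation:
Fill (0+0,4+1) = (0,5)
Fill (0+1,4+0) = (1,4)
Fill (0+1,4+1) = (1,5)
Fill (0+2,4+0) = (2,4)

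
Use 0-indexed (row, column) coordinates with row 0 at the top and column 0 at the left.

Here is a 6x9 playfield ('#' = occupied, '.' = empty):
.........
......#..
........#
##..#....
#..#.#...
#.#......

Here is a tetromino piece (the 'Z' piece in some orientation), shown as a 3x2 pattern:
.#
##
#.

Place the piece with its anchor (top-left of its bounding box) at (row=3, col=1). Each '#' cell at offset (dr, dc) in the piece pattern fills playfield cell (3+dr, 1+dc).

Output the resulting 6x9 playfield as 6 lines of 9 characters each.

Answer: .........
......#..
........#
###.#....
####.#...
###......

Derivation:
Fill (3+0,1+1) = (3,2)
Fill (3+1,1+0) = (4,1)
Fill (3+1,1+1) = (4,2)
Fill (3+2,1+0) = (5,1)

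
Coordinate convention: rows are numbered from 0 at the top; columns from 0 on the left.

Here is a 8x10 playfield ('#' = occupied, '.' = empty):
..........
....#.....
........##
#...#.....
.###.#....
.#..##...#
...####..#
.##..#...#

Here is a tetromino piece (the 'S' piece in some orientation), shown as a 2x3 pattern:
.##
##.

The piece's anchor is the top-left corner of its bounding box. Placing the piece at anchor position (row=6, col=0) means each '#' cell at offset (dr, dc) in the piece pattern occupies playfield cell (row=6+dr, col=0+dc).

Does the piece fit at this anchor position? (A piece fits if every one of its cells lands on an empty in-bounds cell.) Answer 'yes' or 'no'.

Check each piece cell at anchor (6, 0):
  offset (0,1) -> (6,1): empty -> OK
  offset (0,2) -> (6,2): empty -> OK
  offset (1,0) -> (7,0): empty -> OK
  offset (1,1) -> (7,1): occupied ('#') -> FAIL
All cells valid: no

Answer: no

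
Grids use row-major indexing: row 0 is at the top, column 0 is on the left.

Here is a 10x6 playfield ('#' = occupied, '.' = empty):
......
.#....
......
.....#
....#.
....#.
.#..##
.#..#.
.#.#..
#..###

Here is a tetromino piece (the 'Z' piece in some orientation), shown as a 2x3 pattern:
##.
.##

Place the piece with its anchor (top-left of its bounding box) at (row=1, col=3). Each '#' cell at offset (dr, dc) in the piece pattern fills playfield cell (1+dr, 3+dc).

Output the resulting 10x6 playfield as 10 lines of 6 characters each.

Fill (1+0,3+0) = (1,3)
Fill (1+0,3+1) = (1,4)
Fill (1+1,3+1) = (2,4)
Fill (1+1,3+2) = (2,5)

Answer: ......
.#.##.
....##
.....#
....#.
....#.
.#..##
.#..#.
.#.#..
#..###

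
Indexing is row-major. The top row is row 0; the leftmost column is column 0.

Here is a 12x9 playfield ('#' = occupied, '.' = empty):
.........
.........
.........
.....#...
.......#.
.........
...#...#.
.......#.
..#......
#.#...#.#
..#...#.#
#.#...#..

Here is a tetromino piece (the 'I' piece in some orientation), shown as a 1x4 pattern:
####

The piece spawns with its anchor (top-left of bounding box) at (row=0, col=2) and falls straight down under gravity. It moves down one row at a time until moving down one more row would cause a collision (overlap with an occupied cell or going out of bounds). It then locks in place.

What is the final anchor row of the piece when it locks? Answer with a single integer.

Spawn at (row=0, col=2). Try each row:
  row 0: fits
  row 1: fits
  row 2: fits
  row 3: blocked -> lock at row 2

Answer: 2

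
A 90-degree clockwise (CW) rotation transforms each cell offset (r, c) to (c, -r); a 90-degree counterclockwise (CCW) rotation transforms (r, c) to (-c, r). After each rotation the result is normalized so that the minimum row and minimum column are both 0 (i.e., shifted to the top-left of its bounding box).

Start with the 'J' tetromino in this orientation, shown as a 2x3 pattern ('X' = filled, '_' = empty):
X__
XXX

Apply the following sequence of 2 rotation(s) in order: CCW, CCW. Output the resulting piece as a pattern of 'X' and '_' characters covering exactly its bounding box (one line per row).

Answer: XXX
__X

Derivation:
Start:
X__
XXX
After rotation 1 (CCW):
_X
_X
XX
After rotation 2 (CCW):
XXX
__X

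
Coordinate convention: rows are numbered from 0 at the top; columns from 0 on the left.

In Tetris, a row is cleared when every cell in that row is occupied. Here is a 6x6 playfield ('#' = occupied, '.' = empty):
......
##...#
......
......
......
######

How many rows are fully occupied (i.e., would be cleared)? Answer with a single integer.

Answer: 1

Derivation:
Check each row:
  row 0: 6 empty cells -> not full
  row 1: 3 empty cells -> not full
  row 2: 6 empty cells -> not full
  row 3: 6 empty cells -> not full
  row 4: 6 empty cells -> not full
  row 5: 0 empty cells -> FULL (clear)
Total rows cleared: 1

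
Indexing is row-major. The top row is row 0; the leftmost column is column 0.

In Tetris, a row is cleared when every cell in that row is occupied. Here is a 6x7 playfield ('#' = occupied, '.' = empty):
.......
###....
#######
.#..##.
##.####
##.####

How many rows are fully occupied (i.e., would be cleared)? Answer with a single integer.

Check each row:
  row 0: 7 empty cells -> not full
  row 1: 4 empty cells -> not full
  row 2: 0 empty cells -> FULL (clear)
  row 3: 4 empty cells -> not full
  row 4: 1 empty cell -> not full
  row 5: 1 empty cell -> not full
Total rows cleared: 1

Answer: 1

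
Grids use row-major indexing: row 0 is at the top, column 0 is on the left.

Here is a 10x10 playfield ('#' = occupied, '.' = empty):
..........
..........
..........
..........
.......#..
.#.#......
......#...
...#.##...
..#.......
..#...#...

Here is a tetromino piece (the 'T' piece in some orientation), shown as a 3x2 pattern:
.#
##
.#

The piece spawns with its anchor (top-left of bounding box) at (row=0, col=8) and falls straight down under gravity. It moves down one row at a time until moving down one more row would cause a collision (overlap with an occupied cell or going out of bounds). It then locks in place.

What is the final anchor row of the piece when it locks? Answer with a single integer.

Answer: 7

Derivation:
Spawn at (row=0, col=8). Try each row:
  row 0: fits
  row 1: fits
  row 2: fits
  row 3: fits
  row 4: fits
  row 5: fits
  row 6: fits
  row 7: fits
  row 8: blocked -> lock at row 7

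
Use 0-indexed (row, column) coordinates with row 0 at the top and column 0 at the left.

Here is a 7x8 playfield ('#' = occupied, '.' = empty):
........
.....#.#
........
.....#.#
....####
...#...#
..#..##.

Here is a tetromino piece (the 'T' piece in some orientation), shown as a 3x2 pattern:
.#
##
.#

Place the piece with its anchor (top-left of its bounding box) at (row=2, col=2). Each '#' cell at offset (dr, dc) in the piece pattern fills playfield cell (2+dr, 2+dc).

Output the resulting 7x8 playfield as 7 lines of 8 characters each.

Fill (2+0,2+1) = (2,3)
Fill (2+1,2+0) = (3,2)
Fill (2+1,2+1) = (3,3)
Fill (2+2,2+1) = (4,3)

Answer: ........
.....#.#
...#....
..##.#.#
...#####
...#...#
..#..##.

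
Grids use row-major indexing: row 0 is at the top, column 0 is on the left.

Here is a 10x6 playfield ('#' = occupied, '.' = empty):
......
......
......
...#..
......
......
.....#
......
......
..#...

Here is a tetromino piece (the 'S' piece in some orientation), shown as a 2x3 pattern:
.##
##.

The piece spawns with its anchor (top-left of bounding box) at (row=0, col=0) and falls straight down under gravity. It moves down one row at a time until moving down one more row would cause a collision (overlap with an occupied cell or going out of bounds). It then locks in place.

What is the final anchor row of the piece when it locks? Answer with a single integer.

Answer: 8

Derivation:
Spawn at (row=0, col=0). Try each row:
  row 0: fits
  row 1: fits
  row 2: fits
  row 3: fits
  row 4: fits
  row 5: fits
  row 6: fits
  row 7: fits
  row 8: fits
  row 9: blocked -> lock at row 8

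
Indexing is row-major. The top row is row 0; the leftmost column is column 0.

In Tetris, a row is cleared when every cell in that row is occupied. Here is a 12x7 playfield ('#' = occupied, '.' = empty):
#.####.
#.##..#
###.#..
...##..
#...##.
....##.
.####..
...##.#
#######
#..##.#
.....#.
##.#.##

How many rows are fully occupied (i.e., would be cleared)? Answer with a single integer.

Answer: 1

Derivation:
Check each row:
  row 0: 2 empty cells -> not full
  row 1: 3 empty cells -> not full
  row 2: 3 empty cells -> not full
  row 3: 5 empty cells -> not full
  row 4: 4 empty cells -> not full
  row 5: 5 empty cells -> not full
  row 6: 3 empty cells -> not full
  row 7: 4 empty cells -> not full
  row 8: 0 empty cells -> FULL (clear)
  row 9: 3 empty cells -> not full
  row 10: 6 empty cells -> not full
  row 11: 2 empty cells -> not full
Total rows cleared: 1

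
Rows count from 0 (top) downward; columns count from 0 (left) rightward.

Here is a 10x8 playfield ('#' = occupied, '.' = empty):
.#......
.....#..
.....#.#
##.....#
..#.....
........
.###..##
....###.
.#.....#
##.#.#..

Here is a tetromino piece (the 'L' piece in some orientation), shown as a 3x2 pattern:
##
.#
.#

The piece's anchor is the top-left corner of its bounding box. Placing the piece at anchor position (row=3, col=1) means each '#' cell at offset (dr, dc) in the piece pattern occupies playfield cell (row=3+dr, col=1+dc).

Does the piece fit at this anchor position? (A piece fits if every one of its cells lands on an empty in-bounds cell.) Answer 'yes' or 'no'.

Answer: no

Derivation:
Check each piece cell at anchor (3, 1):
  offset (0,0) -> (3,1): occupied ('#') -> FAIL
  offset (0,1) -> (3,2): empty -> OK
  offset (1,1) -> (4,2): occupied ('#') -> FAIL
  offset (2,1) -> (5,2): empty -> OK
All cells valid: no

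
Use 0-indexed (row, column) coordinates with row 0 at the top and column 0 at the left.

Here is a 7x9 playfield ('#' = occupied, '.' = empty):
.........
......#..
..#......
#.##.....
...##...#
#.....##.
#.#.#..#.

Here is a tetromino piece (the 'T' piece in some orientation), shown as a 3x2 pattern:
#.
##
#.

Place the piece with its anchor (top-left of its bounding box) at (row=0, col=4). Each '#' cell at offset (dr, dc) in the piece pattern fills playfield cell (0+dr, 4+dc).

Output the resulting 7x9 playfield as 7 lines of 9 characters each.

Fill (0+0,4+0) = (0,4)
Fill (0+1,4+0) = (1,4)
Fill (0+1,4+1) = (1,5)
Fill (0+2,4+0) = (2,4)

Answer: ....#....
....###..
..#.#....
#.##.....
...##...#
#.....##.
#.#.#..#.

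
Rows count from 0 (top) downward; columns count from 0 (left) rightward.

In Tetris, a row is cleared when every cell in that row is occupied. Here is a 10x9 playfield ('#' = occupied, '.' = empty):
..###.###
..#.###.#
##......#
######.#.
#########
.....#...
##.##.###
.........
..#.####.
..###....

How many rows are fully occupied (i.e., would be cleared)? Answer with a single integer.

Check each row:
  row 0: 3 empty cells -> not full
  row 1: 4 empty cells -> not full
  row 2: 6 empty cells -> not full
  row 3: 2 empty cells -> not full
  row 4: 0 empty cells -> FULL (clear)
  row 5: 8 empty cells -> not full
  row 6: 2 empty cells -> not full
  row 7: 9 empty cells -> not full
  row 8: 4 empty cells -> not full
  row 9: 6 empty cells -> not full
Total rows cleared: 1

Answer: 1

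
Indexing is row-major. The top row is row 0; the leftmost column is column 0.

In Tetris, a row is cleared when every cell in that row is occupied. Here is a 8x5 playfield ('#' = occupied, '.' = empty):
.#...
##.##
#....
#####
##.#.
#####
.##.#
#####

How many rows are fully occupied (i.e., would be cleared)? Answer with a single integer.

Answer: 3

Derivation:
Check each row:
  row 0: 4 empty cells -> not full
  row 1: 1 empty cell -> not full
  row 2: 4 empty cells -> not full
  row 3: 0 empty cells -> FULL (clear)
  row 4: 2 empty cells -> not full
  row 5: 0 empty cells -> FULL (clear)
  row 6: 2 empty cells -> not full
  row 7: 0 empty cells -> FULL (clear)
Total rows cleared: 3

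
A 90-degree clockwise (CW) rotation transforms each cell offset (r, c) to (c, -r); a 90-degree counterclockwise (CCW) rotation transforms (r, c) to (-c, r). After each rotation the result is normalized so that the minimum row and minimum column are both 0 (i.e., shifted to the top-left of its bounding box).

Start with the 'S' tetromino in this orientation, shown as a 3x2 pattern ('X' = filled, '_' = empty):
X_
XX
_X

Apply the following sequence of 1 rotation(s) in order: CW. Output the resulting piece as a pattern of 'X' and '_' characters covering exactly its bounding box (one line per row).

Answer: _XX
XX_

Derivation:
Start:
X_
XX
_X
After rotation 1 (CW):
_XX
XX_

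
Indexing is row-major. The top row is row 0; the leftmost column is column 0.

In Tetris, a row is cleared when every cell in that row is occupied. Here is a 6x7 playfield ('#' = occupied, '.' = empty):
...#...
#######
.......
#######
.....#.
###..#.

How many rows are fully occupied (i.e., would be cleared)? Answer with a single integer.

Check each row:
  row 0: 6 empty cells -> not full
  row 1: 0 empty cells -> FULL (clear)
  row 2: 7 empty cells -> not full
  row 3: 0 empty cells -> FULL (clear)
  row 4: 6 empty cells -> not full
  row 5: 3 empty cells -> not full
Total rows cleared: 2

Answer: 2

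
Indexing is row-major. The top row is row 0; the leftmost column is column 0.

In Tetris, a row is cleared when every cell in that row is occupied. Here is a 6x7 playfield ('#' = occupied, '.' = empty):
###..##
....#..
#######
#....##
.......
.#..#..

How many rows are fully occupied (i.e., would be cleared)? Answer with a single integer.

Check each row:
  row 0: 2 empty cells -> not full
  row 1: 6 empty cells -> not full
  row 2: 0 empty cells -> FULL (clear)
  row 3: 4 empty cells -> not full
  row 4: 7 empty cells -> not full
  row 5: 5 empty cells -> not full
Total rows cleared: 1

Answer: 1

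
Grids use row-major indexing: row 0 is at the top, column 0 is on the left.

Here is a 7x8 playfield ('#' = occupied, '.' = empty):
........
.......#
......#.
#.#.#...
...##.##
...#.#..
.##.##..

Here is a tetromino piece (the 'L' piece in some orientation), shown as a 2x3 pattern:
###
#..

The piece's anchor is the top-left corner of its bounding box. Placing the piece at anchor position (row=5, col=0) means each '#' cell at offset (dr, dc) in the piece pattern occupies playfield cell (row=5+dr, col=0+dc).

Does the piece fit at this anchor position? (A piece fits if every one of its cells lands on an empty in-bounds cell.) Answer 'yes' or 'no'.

Check each piece cell at anchor (5, 0):
  offset (0,0) -> (5,0): empty -> OK
  offset (0,1) -> (5,1): empty -> OK
  offset (0,2) -> (5,2): empty -> OK
  offset (1,0) -> (6,0): empty -> OK
All cells valid: yes

Answer: yes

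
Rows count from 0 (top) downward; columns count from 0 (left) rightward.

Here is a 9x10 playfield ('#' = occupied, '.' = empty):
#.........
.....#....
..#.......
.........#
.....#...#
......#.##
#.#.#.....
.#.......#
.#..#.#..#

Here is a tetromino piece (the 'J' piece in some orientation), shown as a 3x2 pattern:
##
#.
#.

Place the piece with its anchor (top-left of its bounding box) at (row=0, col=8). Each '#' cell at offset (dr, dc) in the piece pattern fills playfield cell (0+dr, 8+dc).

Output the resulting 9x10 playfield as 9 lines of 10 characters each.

Fill (0+0,8+0) = (0,8)
Fill (0+0,8+1) = (0,9)
Fill (0+1,8+0) = (1,8)
Fill (0+2,8+0) = (2,8)

Answer: #.......##
.....#..#.
..#.....#.
.........#
.....#...#
......#.##
#.#.#.....
.#.......#
.#..#.#..#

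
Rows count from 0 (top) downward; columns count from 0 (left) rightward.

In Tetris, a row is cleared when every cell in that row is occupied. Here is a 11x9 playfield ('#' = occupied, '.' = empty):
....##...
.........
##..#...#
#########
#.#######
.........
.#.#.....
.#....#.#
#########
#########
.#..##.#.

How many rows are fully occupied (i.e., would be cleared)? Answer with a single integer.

Answer: 3

Derivation:
Check each row:
  row 0: 7 empty cells -> not full
  row 1: 9 empty cells -> not full
  row 2: 5 empty cells -> not full
  row 3: 0 empty cells -> FULL (clear)
  row 4: 1 empty cell -> not full
  row 5: 9 empty cells -> not full
  row 6: 7 empty cells -> not full
  row 7: 6 empty cells -> not full
  row 8: 0 empty cells -> FULL (clear)
  row 9: 0 empty cells -> FULL (clear)
  row 10: 5 empty cells -> not full
Total rows cleared: 3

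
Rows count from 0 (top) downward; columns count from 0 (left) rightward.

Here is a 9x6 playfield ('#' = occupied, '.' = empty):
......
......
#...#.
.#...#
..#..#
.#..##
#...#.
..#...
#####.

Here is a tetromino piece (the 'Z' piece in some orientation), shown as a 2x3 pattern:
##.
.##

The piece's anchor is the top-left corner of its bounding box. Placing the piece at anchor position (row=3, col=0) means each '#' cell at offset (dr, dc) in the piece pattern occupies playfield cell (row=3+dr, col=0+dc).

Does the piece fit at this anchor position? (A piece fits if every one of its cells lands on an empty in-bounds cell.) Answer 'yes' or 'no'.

Check each piece cell at anchor (3, 0):
  offset (0,0) -> (3,0): empty -> OK
  offset (0,1) -> (3,1): occupied ('#') -> FAIL
  offset (1,1) -> (4,1): empty -> OK
  offset (1,2) -> (4,2): occupied ('#') -> FAIL
All cells valid: no

Answer: no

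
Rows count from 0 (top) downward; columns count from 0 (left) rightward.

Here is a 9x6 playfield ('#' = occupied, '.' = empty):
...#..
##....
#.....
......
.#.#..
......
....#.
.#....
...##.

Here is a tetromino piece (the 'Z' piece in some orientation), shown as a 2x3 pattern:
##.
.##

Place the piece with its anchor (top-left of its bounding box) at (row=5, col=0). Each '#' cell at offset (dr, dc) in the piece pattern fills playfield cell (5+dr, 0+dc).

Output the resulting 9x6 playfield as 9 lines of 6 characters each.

Answer: ...#..
##....
#.....
......
.#.#..
##....
.##.#.
.#....
...##.

Derivation:
Fill (5+0,0+0) = (5,0)
Fill (5+0,0+1) = (5,1)
Fill (5+1,0+1) = (6,1)
Fill (5+1,0+2) = (6,2)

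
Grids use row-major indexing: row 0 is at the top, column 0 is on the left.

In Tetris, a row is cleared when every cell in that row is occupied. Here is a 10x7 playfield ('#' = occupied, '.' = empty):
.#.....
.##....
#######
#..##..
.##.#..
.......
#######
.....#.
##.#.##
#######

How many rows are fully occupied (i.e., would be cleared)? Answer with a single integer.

Answer: 3

Derivation:
Check each row:
  row 0: 6 empty cells -> not full
  row 1: 5 empty cells -> not full
  row 2: 0 empty cells -> FULL (clear)
  row 3: 4 empty cells -> not full
  row 4: 4 empty cells -> not full
  row 5: 7 empty cells -> not full
  row 6: 0 empty cells -> FULL (clear)
  row 7: 6 empty cells -> not full
  row 8: 2 empty cells -> not full
  row 9: 0 empty cells -> FULL (clear)
Total rows cleared: 3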